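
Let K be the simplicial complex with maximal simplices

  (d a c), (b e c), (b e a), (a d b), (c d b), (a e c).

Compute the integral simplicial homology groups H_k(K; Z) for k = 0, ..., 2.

Order the vertices as a < b < c < d < e. Listing each simplex with vertices in this order, K has dimension 2 with simplices:

  0-simplices (5): a, b, c, d, e
  1-simplices (9): ab, ac, ad, ae, bc, bd, be, cd, ce
  2-simplices (6): abd, abe, acd, ace, bcd, bce

Hence C_0 ≅ Z^5, C_1 ≅ Z^9, C_2 ≅ Z^6.

Boundary ∂_1: C_1 → C_0 is given by ∂[p,q] = [q] − [p].
This gives a 5×9 integer matrix of rank 4; reducing to Smith normal form yields diagonal entries (1,1,1,1).

∂_2: C_2 → C_1 sends each 2-simplex [p,q,r] to [q,r] − [p,r] + [p,q]. For instance
  ∂ace = ce − ae + ac,
  ∂bcd = cd − bd + bc.
The resulting 9×6 matrix has rank 5, and its Smith normal form has invariant factors (1,1,1,1,1).

Now H_k = ker ∂_k / im ∂_{k+1}, so:

  H_0: rank C_0 − rank ∂_1 = 5 − 4 = 1, and the invariant factors of ∂_1 are all 1, so H_0 = Z.
  H_1: rank ker ∂_1 − rank ∂_2 = (9 − 4) − 5 = 0, and the invariant factors of ∂_2 are all 1, so H_1 = 0.
  H_2: rank ker ∂_2 − rank ∂_3 = (6 − 5) − 0 = 1, and there is no ∂_3, so H_2 = Z.

H_0 = Z,  H_1 = 0,  H_2 = Z.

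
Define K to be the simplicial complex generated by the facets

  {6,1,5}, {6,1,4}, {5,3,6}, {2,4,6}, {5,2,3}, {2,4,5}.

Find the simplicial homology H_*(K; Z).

H_0 = Z,  H_1 = Z,  H_2 = 0.

K has 6 vertices, 12 edges, 6 triangles.
rank ∂_0 = 0, rank ∂_1 = 5 ⇒ b_0 = 6 − 0 − 5 = 1; all invariant factors of ∂_1 are 1 so no torsion. So H_0 ≅ Z.
rank ∂_1 = 5, rank ∂_2 = 6 ⇒ b_1 = 12 − 5 − 6 = 1; all invariant factors of ∂_2 are 1 so no torsion. So H_1 ≅ Z.
rank ∂_2 = 6, rank ∂_3 = 0 ⇒ b_2 = 6 − 6 − 0 = 0. So H_2 ≅ 0.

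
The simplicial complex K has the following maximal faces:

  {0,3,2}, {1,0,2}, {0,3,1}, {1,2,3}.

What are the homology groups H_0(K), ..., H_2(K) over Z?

Take the total order 0 < 1 < 2 < 3 on the vertex set. Then K (dimension 2) consists of the simplices:

  0-simplices (4): [0], [1], [2], [3]
  1-simplices (6): [0,1], [0,2], [0,3], [1,2], [1,3], [2,3]
  2-simplices (4): [0,1,2], [0,1,3], [0,2,3], [1,2,3]

giving chain groups C_0 ≅ Z^4, C_1 ≅ Z^6, C_2 ≅ Z^4.

Boundary ∂_1: C_1 → C_0 sends each edge [p,q] (with p < q) to q − p. For instance
  ∂[0,3] = [3] − [0].
The resulting 4×6 matrix has rank 3, and its Smith normal form has invariant factors (1,1,1).

The boundary map ∂_2: C_2 → C_1 maps a triangle to the signed sum of its edges. For instance
  ∂[0,2,3] = [2,3] − [0,3] + [0,2],
  ∂[0,1,3] = [1,3] − [0,3] + [0,1].
The resulting 6×4 matrix has rank 3, and its Smith normal form has invariant factors (1,1,1).

From H_k ≅ ker(∂_k) / im(∂_{k+1}) we obtain:

  H_0: rank C_0 − rank ∂_1 = 4 − 3 = 1, and the invariant factors of ∂_1 are all 1, so H_0 ≅ Z.
  H_1: rank ker ∂_1 − rank ∂_2 = (6 − 3) − 3 = 0, and the invariant factors of ∂_2 are all 1, so H_1 ≅ 0.
  H_2: rank ker ∂_2 − rank ∂_3 = (4 − 3) − 0 = 1, and there is no ∂_3, so H_2 ≅ Z.

H_0 ≅ Z,  H_1 = 0,  H_2 ≅ Z.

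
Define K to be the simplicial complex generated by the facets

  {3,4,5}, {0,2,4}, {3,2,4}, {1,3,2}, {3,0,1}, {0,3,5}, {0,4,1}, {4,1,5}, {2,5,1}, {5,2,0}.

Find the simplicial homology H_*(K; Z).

H_0 ≅ Z,  H_1 ≅ Z/2Z,  H_2 = 0.

K has 6 vertices, 15 edges, 10 triangles.
rank ∂_0 = 0, rank ∂_1 = 5 ⇒ b_0 = 6 − 0 − 5 = 1; all invariant factors of ∂_1 are 1 so no torsion. So H_0 = Z.
rank ∂_1 = 5, rank ∂_2 = 10 ⇒ b_1 = 15 − 5 − 10 = 0; ∂_2 has invariant factor(s) [2] giving torsion. So H_1 = Z/2Z.
rank ∂_2 = 10, rank ∂_3 = 0 ⇒ b_2 = 10 − 10 − 0 = 0. So H_2 = 0.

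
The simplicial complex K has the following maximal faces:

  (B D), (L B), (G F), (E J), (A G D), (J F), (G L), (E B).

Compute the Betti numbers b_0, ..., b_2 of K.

We work with the vertex ordering A < B < D < E < F < G < J < L. The simplices of K, each written with vertices in increasing order, are:

  0-simplices (8): A, B, D, E, F, G, J, L
  1-simplices (10): AD, AG, BD, BE, BL, DG, EJ, FG, FJ, GL
  2-simplices (1): ADG

so the chain groups are C_0 ≅ Z^8, C_1 ≅ Z^10, C_2 ≅ Z^1.

∂_1: C_1 → C_0 is given by ∂[p,q] = [q] − [p].
As a 8×10 matrix over Z this has rank 7, with invariant factors (1,1,1,1,1,1,1).

∂_2: C_2 → C_1 sends each 2-simplex [p,q,r] to [q,r] − [p,r] + [p,q]. For instance
  ∂ADG = DG − AG + AD.
The 10×1 boundary matrix has rank 1 and Smith normal form diag(1).

Now H_k = ker ∂_k / im ∂_{k+1}, so:

  H_0: rank C_0 − rank ∂_1 = 8 − 7 = 1, and the invariant factors of ∂_1 are all 1, so H_0 = Z.
  H_1: rank ker ∂_1 − rank ∂_2 = (10 − 7) − 1 = 2, and the invariant factors of ∂_2 are all 1, so H_1 = Z^2.
  H_2: rank ker ∂_2 − rank ∂_3 = (1 − 1) − 0 = 0, and there is no ∂_3, so H_2 = 0.

Hence the Betti numbers are b_0 = 1, b_1 = 2, b_2 = 0.

b_0 = 1, b_1 = 2, b_2 = 0.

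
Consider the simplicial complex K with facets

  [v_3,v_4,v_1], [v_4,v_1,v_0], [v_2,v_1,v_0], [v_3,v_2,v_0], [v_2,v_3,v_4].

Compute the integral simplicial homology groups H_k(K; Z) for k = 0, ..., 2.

Take the total order v_0 < v_1 < v_2 < v_3 < v_4 on the vertex set. Then K (dimension 2) consists of the simplices:

  0-simplices (5): [v_0], [v_1], [v_2], [v_3], [v_4]
  1-simplices (10): [v_0,v_1], [v_0,v_2], [v_0,v_3], [v_0,v_4], [v_1,v_2], [v_1,v_3], [v_1,v_4], [v_2,v_3], [v_2,v_4], [v_3,v_4]
  2-simplices (5): [v_0,v_1,v_2], [v_0,v_1,v_4], [v_0,v_2,v_3], [v_1,v_3,v_4], [v_2,v_3,v_4]

Hence C_0 ≅ Z^5, C_1 ≅ Z^10, C_2 ≅ Z^5.

The boundary map ∂_1: C_1 → C_0 is given by ∂[p,q] = [q] − [p]. For instance
  ∂[v_0,v_3] = [v_3] − [v_0].
The resulting 5×10 matrix has rank 4, and its Smith normal form has invariant factors (1,1,1,1).

∂_2: C_2 → C_1 maps a triangle to the signed sum of its edges. For instance
  ∂[v_0,v_1,v_2] = [v_1,v_2] − [v_0,v_2] + [v_0,v_1],
  ∂[v_1,v_3,v_4] = [v_3,v_4] − [v_1,v_4] + [v_1,v_3].
This gives a 10×5 integer matrix of rank 5; reducing to Smith normal form yields diagonal entries (1,1,1,1,1).

Now H_k = ker ∂_k / im ∂_{k+1}, so:

  H_0: rank C_0 − rank ∂_1 = 5 − 4 = 1, and the invariant factors of ∂_1 are all 1, so H_0 ≅ Z.
  H_1: rank ker ∂_1 − rank ∂_2 = (10 − 4) − 5 = 1, and the invariant factors of ∂_2 are all 1, so H_1 ≅ Z.
  H_2: rank ker ∂_2 − rank ∂_3 = (5 − 5) − 0 = 0, and there is no ∂_3, so H_2 ≅ 0.

H_0 ≅ Z,  H_1 ≅ Z,  H_2 = 0.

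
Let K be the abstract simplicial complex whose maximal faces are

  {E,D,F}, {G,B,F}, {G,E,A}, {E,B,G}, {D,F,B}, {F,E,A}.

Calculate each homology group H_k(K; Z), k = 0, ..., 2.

H_0 ≅ Z,  H_1 ≅ Z,  H_2 = 0.

Fix the vertex order A < B < D < E < F < G and write every simplex with vertices in increasing order. Then dim K = 2 and the simplices of K are:

  0-simplices (6): A, B, D, E, F, G
  1-simplices (12): AE, AF, AG, BD, BE, BF, BG, DE, DF, EF, EG, FG
  2-simplices (6): AEF, AEG, BDF, BEG, BFG, DEF

so the chain groups are C_0 ≅ Z^6, C_1 ≅ Z^12, C_2 ≅ Z^6.

Boundary ∂_1: C_1 → C_0 sends each edge [p,q] (with p < q) to q − p. For instance
  ∂BF = F − B.
The 6×12 boundary matrix has rank 5 and Smith normal form diag(1,1,1,1,1).

∂_2: C_2 → C_1 acts by ∂[p,q,r] = [q,r] − [p,r] + [p,q]. For instance
  ∂BFG = FG − BG + BF,
  ∂DEF = EF − DF + DE.
The resulting 12×6 matrix has rank 6, and its Smith normal form has invariant factors (1,1,1,1,1,1).

Now H_k = ker ∂_k / im ∂_{k+1}, so:

  H_0: rank C_0 − rank ∂_1 = 6 − 5 = 1, and the invariant factors of ∂_1 are all 1, so H_0 ≅ Z.
  H_1: rank ker ∂_1 − rank ∂_2 = (12 − 5) − 6 = 1, and the invariant factors of ∂_2 are all 1, so H_1 ≅ Z.
  H_2: rank ker ∂_2 − rank ∂_3 = (6 − 6) − 0 = 0, and there is no ∂_3, so H_2 ≅ 0.

(K is a triangulation of the cylinder S^1 x I.)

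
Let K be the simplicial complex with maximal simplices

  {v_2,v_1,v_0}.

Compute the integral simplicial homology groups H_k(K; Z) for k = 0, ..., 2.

K has 3 vertices, 3 edges, 1 triangle.
rank ∂_0 = 0, rank ∂_1 = 2 ⇒ b_0 = 3 − 0 − 2 = 1; all invariant factors of ∂_1 are 1 so no torsion. So H_0 = Z.
rank ∂_1 = 2, rank ∂_2 = 1 ⇒ b_1 = 3 − 2 − 1 = 0; all invariant factors of ∂_2 are 1 so no torsion. So H_1 = 0.
rank ∂_2 = 1, rank ∂_3 = 0 ⇒ b_2 = 1 − 1 − 0 = 0. So H_2 = 0.

H_0 ≅ Z,  H_1 = 0,  H_2 = 0.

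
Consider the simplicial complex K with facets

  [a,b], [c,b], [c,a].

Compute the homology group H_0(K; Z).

Order the vertices as a < b < c. Listing each simplex with vertices in this order, K has dimension 1 with simplices:

  0-simplices (3): a, b, c
  1-simplices (3): ab, ac, bc

giving chain groups C_0 ≅ Z^3, C_1 ≅ Z^3.

∂_1: C_1 → C_0 sends each edge [p,q] (with p < q) to q − p. For instance
  ∂bc = c − b.
This gives a 3×3 integer matrix of rank 2; reducing to Smith normal form yields diagonal entries (1,1).

Now H_k = ker ∂_k / im ∂_{k+1}, so:

  H_0: rank C_0 − rank ∂_1 = 3 − 2 = 1, and the invariant factors of ∂_1 are all 1, so H_0 ≅ Z.

H_0 = Z.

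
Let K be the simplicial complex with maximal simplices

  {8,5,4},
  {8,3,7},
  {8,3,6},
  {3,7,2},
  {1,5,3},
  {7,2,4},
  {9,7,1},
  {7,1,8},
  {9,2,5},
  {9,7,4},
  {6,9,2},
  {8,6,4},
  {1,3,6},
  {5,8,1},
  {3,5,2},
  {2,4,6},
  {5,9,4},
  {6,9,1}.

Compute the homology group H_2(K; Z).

H_2 ≅ 0.

Take the total order 1 < 2 < 3 < 4 < 5 < 6 < 7 < 8 < 9 on the vertex set. Then K (dimension 2) consists of the simplices:

  0-simplices (9): [1], [2], [3], [4], [5], [6], [7], [8], [9]
  1-simplices (27): (27 of them)
  2-simplices (18): [1,3,5], [1,3,6], [1,5,8], [1,6,9], [1,7,8], [1,7,9], [2,3,5], [2,3,7], [2,4,6], [2,4,7], [2,5,9], [2,6,9], [3,6,8], [3,7,8], [4,5,8], [4,5,9], [4,6,8], [4,7,9]

giving chain groups C_0 ≅ Z^9, C_1 ≅ Z^27, C_2 ≅ Z^18.

Boundary ∂_1: C_1 → C_0 sends each edge [p,q] (with p < q) to q − p. For instance
  ∂[3,8] = [8] − [3].
As a 9×27 matrix over Z this has rank 8, with invariant factors (1,1,1,1,1,1,1,1).

The boundary map ∂_2: C_2 → C_1 maps a triangle to the signed sum of its edges. For instance
  ∂[1,7,9] = [7,9] − [1,9] + [1,7],
  ∂[2,4,7] = [4,7] − [2,7] + [2,4].
As a 27×18 matrix over Z this has rank 18, with invariant factors (1,1,1,1,1,1,1,1,1,1,1,1,1,1,1,1,1,2).

From H_k ≅ ker(∂_k) / im(∂_{k+1}) we obtain:

  H_2: rank ker ∂_2 − rank ∂_3 = (18 − 18) − 0 = 0, and there is no ∂_3, so H_2 ≅ 0.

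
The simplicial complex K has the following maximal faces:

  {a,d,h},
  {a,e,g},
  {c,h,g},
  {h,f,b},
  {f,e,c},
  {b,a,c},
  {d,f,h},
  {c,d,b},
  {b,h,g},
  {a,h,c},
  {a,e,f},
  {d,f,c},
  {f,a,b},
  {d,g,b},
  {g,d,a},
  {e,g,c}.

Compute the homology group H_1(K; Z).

H_1 ≅ Z^2.

Fix the vertex order a < b < c < d < e < f < g < h and write every simplex with vertices in increasing order. Then dim K = 2 and the simplices of K are:

  0-simplices (8): a, b, c, d, e, f, g, h
  1-simplices (24): ab, ac, ad, ae, af, ag, ah, bc, bd, bf, bg, bh, cd, ce, cf, cg, ch, df, dg, dh, ef, eg, fh, gh
  2-simplices (16): abc, abf, ach, adg, adh, aef, aeg, bcd, bdg, bfh, bgh, cdf, cef, ceg, cgh, dfh

Hence C_0 ≅ Z^8, C_1 ≅ Z^24, C_2 ≅ Z^16.

The boundary map ∂_1: C_1 → C_0 is given by ∂[p,q] = [q] − [p]. For instance
  ∂gh = h − g.
The resulting 8×24 matrix has rank 7, and its Smith normal form has invariant factors (1,1,1,1,1,1,1).

The boundary map ∂_2: C_2 → C_1 maps a triangle to the signed sum of its edges. For instance
  ∂cdf = df − cf + cd,
  ∂adg = dg − ag + ad.
The 24×16 boundary matrix has rank 15 and Smith normal form diag(1,1,1,1,1,1,1,1,1,1,1,1,1,1,1).

Reading off H_k = ker ∂_k / im ∂_{k+1}:

  H_1: rank ker ∂_1 − rank ∂_2 = (24 − 7) − 15 = 2, and the invariant factors of ∂_2 are all 1, so H_1 = Z^2.

(K is a triangulation of the torus T^2.)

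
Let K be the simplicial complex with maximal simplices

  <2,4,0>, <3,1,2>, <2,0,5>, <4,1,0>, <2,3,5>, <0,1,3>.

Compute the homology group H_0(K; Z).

H_0 ≅ Z.

K has 6 vertices, 12 edges, 6 triangles.
rank ∂_0 = 0, rank ∂_1 = 5 ⇒ b_0 = 6 − 0 − 5 = 1; all invariant factors of ∂_1 are 1 so no torsion. So H_0 ≅ Z.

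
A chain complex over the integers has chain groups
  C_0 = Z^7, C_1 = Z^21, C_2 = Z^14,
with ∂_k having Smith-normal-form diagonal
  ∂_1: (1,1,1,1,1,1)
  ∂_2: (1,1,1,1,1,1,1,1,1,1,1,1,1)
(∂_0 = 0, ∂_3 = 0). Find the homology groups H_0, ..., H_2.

H_0 = Z,  H_1 = Z^2,  H_2 = Z.

H_0: b_0 = 7 − 0 − 6 = 1; torsion from ∂_1 factors > 1: none. So H_0 = Z.
H_1: b_1 = 21 − 6 − 13 = 2; torsion from ∂_2 factors > 1: none. So H_1 = Z^2.
H_2: b_2 = 14 − 13 − 0 = 1; torsion from ∂_3 factors > 1: none. So H_2 = Z.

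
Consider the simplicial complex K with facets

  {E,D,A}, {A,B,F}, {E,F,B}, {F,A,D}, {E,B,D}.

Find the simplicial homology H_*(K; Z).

We work with the vertex ordering A < B < D < E < F. The simplices of K, each written with vertices in increasing order, are:

  0-simplices (5): A, B, D, E, F
  1-simplices (10): AB, AD, AE, AF, BD, BE, BF, DE, DF, EF
  2-simplices (5): ABF, ADE, ADF, BDE, BEF

giving chain groups C_0 ≅ Z^5, C_1 ≅ Z^10, C_2 ≅ Z^5.

The boundary map ∂_1: C_1 → C_0 sends each edge [p,q] (with p < q) to q − p.
The 5×10 boundary matrix has rank 4 and Smith normal form diag(1,1,1,1).

The boundary map ∂_2: C_2 → C_1 acts by ∂[p,q,r] = [q,r] − [p,r] + [p,q]. For instance
  ∂BEF = EF − BF + BE,
  ∂ABF = BF − AF + AB.
The resulting 10×5 matrix has rank 5, and its Smith normal form has invariant factors (1,1,1,1,1).

From H_k ≅ ker(∂_k) / im(∂_{k+1}) we obtain:

  H_0: rank C_0 − rank ∂_1 = 5 − 4 = 1, and the invariant factors of ∂_1 are all 1, so H_0 = Z.
  H_1: rank ker ∂_1 − rank ∂_2 = (10 − 4) − 5 = 1, and the invariant factors of ∂_2 are all 1, so H_1 = Z.
  H_2: rank ker ∂_2 − rank ∂_3 = (5 − 5) − 0 = 0, and there is no ∂_3, so H_2 = 0.

H_0 ≅ Z,  H_1 ≅ Z,  H_2 = 0.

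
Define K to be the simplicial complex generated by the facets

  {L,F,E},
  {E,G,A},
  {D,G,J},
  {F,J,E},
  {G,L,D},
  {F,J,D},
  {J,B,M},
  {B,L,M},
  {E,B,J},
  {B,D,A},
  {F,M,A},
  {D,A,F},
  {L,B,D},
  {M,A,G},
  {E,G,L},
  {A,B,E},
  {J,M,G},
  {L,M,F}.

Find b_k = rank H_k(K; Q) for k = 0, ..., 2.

b_0 = 1, b_1 = 2, b_2 = 1.

Fix the vertex order A < B < D < E < F < G < J < L < M and write every simplex with vertices in increasing order. Then dim K = 2 and the simplices of K are:

  0-simplices (9): A, B, D, E, F, G, J, L, M
  1-simplices (27): AB, AD, AE, AF, AG, AM, BD, BE, BJ, BL, BM, DF, DG, DJ, DL, EF, EG, EJ, EL, FJ, FL, FM, GJ, GL, GM, JM, LM
  2-simplices (18): ABD, ABE, ADF, AEG, AFM, AGM, BDL, BEJ, BJM, BLM, DFJ, DGJ, DGL, EFJ, EFL, EGL, FLM, GJM

giving chain groups C_0 ≅ Z^9, C_1 ≅ Z^27, C_2 ≅ Z^18.

Boundary ∂_1: C_1 → C_0 sends each edge [p,q] (with p < q) to q − p. For instance
  ∂EJ = J − E.
This gives a 9×27 integer matrix of rank 8; reducing to Smith normal form yields diagonal entries (1,1,1,1,1,1,1,1).

Boundary ∂_2: C_2 → C_1 maps a triangle to the signed sum of its edges. For instance
  ∂ABE = BE − AE + AB,
  ∂EFJ = FJ − EJ + EF.
The 27×18 boundary matrix has rank 17 and Smith normal form diag(1,1,1,1,1,1,1,1,1,1,1,1,1,1,1,1,1).

From H_k ≅ ker(∂_k) / im(∂_{k+1}) we obtain:

  H_0: rank C_0 − rank ∂_1 = 9 − 8 = 1, and the invariant factors of ∂_1 are all 1, so H_0 = Z.
  H_1: rank ker ∂_1 − rank ∂_2 = (27 − 8) − 17 = 2, and the invariant factors of ∂_2 are all 1, so H_1 = Z^2.
  H_2: rank ker ∂_2 − rank ∂_3 = (18 − 17) − 0 = 1, and there is no ∂_3, so H_2 = Z.

(K is a triangulation of the torus T^2.)

Hence the Betti numbers are b_0 = 1, b_1 = 2, b_2 = 1.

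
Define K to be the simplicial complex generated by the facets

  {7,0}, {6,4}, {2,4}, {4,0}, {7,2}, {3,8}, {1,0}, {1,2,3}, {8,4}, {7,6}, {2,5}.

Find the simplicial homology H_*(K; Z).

H_0 = Z,  H_1 = Z^4,  H_2 = 0.

Order the vertices as 0 < 1 < 2 < 3 < 4 < 5 < 6 < 7 < 8. Listing each simplex with vertices in this order, K has dimension 2 with simplices:

  0-simplices (9): [0], [1], [2], [3], [4], [5], [6], [7], [8]
  1-simplices (13): [0,1], [0,4], [0,7], [1,2], [1,3], [2,3], [2,4], [2,5], [2,7], [3,8], [4,6], [4,8], [6,7]
  2-simplices (1): [1,2,3]

Hence C_0 ≅ Z^9, C_1 ≅ Z^13, C_2 ≅ Z^1.

∂_1: C_1 → C_0 is given by ∂[p,q] = [q] − [p].
The resulting 9×13 matrix has rank 8, and its Smith normal form has invariant factors (1,1,1,1,1,1,1,1).

Boundary ∂_2: C_2 → C_1 sends each 2-simplex [p,q,r] to [q,r] − [p,r] + [p,q]. For instance
  ∂[1,2,3] = [2,3] − [1,3] + [1,2].
The resulting 13×1 matrix has rank 1, and its Smith normal form has invariant factors (1).

Computing H_k = (kernel of ∂_k) / (image of ∂_{k+1}):

  H_0: rank C_0 − rank ∂_1 = 9 − 8 = 1, and the invariant factors of ∂_1 are all 1, so H_0 = Z.
  H_1: rank ker ∂_1 − rank ∂_2 = (13 − 8) − 1 = 4, and the invariant factors of ∂_2 are all 1, so H_1 = Z^4.
  H_2: rank ker ∂_2 − rank ∂_3 = (1 − 1) − 0 = 0, and there is no ∂_3, so H_2 = 0.

As a check, the Euler characteristic is 9 − 13 + 1 = -3, which agrees with 1 − 4 + 0 = -3.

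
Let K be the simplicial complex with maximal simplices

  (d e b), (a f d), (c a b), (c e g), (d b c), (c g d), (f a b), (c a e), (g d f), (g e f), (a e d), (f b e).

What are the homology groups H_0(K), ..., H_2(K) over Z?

H_0 ≅ Z,  H_1 ≅ Z/2Z,  H_2 = 0.

We work with the vertex ordering a < b < c < d < e < f < g. The simplices of K, each written with vertices in increasing order, are:

  0-simplices (7): a, b, c, d, e, f, g
  1-simplices (18): ab, ac, ad, ae, af, bc, bd, be, bf, cd, ce, cg, de, df, dg, ef, eg, fg
  2-simplices (12): abc, abf, ace, ade, adf, bcd, bde, bef, cdg, ceg, dfg, efg

Hence C_0 ≅ Z^7, C_1 ≅ Z^18, C_2 ≅ Z^12.

Boundary ∂_1: C_1 → C_0 is given by ∂[p,q] = [q] − [p].
The 7×18 boundary matrix has rank 6 and Smith normal form diag(1,1,1,1,1,1).

Boundary ∂_2: C_2 → C_1 maps a triangle to the signed sum of its edges. For instance
  ∂abf = bf − af + ab,
  ∂ace = ce − ae + ac.
As a 18×12 matrix over Z this has rank 12, with invariant factors (1,1,1,1,1,1,1,1,1,1,1,2).

Reading off H_k = ker ∂_k / im ∂_{k+1}:

  H_0: rank C_0 − rank ∂_1 = 7 − 6 = 1, and the invariant factors of ∂_1 are all 1, so H_0 = Z.
  H_1: rank ker ∂_1 − rank ∂_2 = (18 − 6) − 12 = 0, and ∂_2 has invariant factor 2 > 1, so H_1 = Z/2Z.
  H_2: rank ker ∂_2 − rank ∂_3 = (12 − 12) − 0 = 0, and there is no ∂_3, so H_2 = 0.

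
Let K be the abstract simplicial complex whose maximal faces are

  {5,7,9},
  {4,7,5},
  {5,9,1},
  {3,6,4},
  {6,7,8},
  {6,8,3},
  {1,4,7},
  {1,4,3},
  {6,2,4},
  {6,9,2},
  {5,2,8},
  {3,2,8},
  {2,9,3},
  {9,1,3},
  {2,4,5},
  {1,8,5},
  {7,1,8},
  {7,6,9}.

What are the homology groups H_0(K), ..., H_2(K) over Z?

H_0 ≅ Z,  H_1 ≅ Z ⊕ Z/2Z,  H_2 = 0.

Take the total order 1 < 2 < 3 < 4 < 5 < 6 < 7 < 8 < 9 on the vertex set. Then K (dimension 2) consists of the simplices:

  0-simplices (9): [1], [2], [3], [4], [5], [6], [7], [8], [9]
  1-simplices (27): (27 of them)
  2-simplices (18): [1,3,4], [1,3,9], [1,4,7], [1,5,8], [1,5,9], [1,7,8], [2,3,8], [2,3,9], [2,4,5], [2,4,6], [2,5,8], [2,6,9], [3,4,6], [3,6,8], [4,5,7], [5,7,9], [6,7,8], [6,7,9]

so the chain groups are C_0 ≅ Z^9, C_1 ≅ Z^27, C_2 ≅ Z^18.

∂_1: C_1 → C_0 is given by ∂[p,q] = [q] − [p]. For instance
  ∂[1,9] = [9] − [1].
The 9×27 boundary matrix has rank 8 and Smith normal form diag(1,1,1,1,1,1,1,1).

Boundary ∂_2: C_2 → C_1 acts by ∂[p,q,r] = [q,r] − [p,r] + [p,q]. For instance
  ∂[2,3,9] = [3,9] − [2,9] + [2,3],
  ∂[2,4,6] = [4,6] − [2,6] + [2,4].
As a 27×18 matrix over Z this has rank 18, with invariant factors (1,1,1,1,1,1,1,1,1,1,1,1,1,1,1,1,1,2).

From H_k ≅ ker(∂_k) / im(∂_{k+1}) we obtain:

  H_0: rank C_0 − rank ∂_1 = 9 − 8 = 1, and the invariant factors of ∂_1 are all 1, so H_0 = Z.
  H_1: rank ker ∂_1 − rank ∂_2 = (27 − 8) − 18 = 1, and ∂_2 has invariant factor 2 > 1, so H_1 = Z ⊕ Z/2Z.
  H_2: rank ker ∂_2 − rank ∂_3 = (18 − 18) − 0 = 0, and there is no ∂_3, so H_2 = 0.

(K is a triangulation of the Klein bottle.)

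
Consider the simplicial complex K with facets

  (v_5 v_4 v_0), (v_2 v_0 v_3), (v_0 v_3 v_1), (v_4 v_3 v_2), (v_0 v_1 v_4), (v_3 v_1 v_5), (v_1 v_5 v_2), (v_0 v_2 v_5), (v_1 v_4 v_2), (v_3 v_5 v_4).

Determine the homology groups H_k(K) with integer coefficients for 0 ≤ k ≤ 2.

K has 6 vertices, 15 edges, 10 triangles.
rank ∂_0 = 0, rank ∂_1 = 5 ⇒ b_0 = 6 − 0 − 5 = 1; all invariant factors of ∂_1 are 1 so no torsion. So H_0 = Z.
rank ∂_1 = 5, rank ∂_2 = 10 ⇒ b_1 = 15 − 5 − 10 = 0; ∂_2 has invariant factor(s) [2] giving torsion. So H_1 = Z/2Z.
rank ∂_2 = 10, rank ∂_3 = 0 ⇒ b_2 = 10 − 10 − 0 = 0. So H_2 = 0.

H_0 ≅ Z,  H_1 ≅ Z/2Z,  H_2 = 0.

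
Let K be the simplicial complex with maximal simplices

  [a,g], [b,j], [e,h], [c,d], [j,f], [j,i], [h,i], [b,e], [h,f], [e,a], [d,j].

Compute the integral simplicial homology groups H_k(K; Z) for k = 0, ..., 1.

Order the vertices as a < b < c < d < e < f < g < h < i < j. Listing each simplex with vertices in this order, K has dimension 1 with simplices:

  0-simplices (10): a, b, c, d, e, f, g, h, i, j
  1-simplices (11): ae, ag, be, bj, cd, dj, eh, fh, fj, hi, ij

so the chain groups are C_0 ≅ Z^10, C_1 ≅ Z^11.

∂_1: C_1 → C_0 maps an edge to its endpoints' difference, ∂[p,q] = q − p. For instance
  ∂hi = i − h.
This gives a 10×11 integer matrix of rank 9; reducing to Smith normal form yields diagonal entries (1,1,1,1,1,1,1,1,1).

Computing H_k = (kernel of ∂_k) / (image of ∂_{k+1}):

  H_0: rank C_0 − rank ∂_1 = 10 − 9 = 1, and the invariant factors of ∂_1 are all 1, so H_0 ≅ Z.
  H_1: rank ker ∂_1 − rank ∂_2 = (11 − 9) − 0 = 2, and there is no ∂_2, so H_1 ≅ Z^2.

As a check, the Euler characteristic is 10 − 11 = -1, which agrees with 1 − 2 = -1.

H_0 ≅ Z,  H_1 ≅ Z^2.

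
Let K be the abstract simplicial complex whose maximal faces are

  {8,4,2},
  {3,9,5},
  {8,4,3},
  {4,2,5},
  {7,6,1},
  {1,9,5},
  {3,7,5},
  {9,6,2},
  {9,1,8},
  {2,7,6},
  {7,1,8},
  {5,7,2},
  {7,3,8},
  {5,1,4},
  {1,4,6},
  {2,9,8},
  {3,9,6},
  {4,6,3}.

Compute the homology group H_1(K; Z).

We work with the vertex ordering 1 < 2 < 3 < 4 < 5 < 6 < 7 < 8 < 9. The simplices of K, each written with vertices in increasing order, are:

  0-simplices (9): [1], [2], [3], [4], [5], [6], [7], [8], [9]
  1-simplices (27): (27 of them)
  2-simplices (18): [1,4,5], [1,4,6], [1,5,9], [1,6,7], [1,7,8], [1,8,9], [2,4,5], [2,4,8], [2,5,7], [2,6,7], [2,6,9], [2,8,9], [3,4,6], [3,4,8], [3,5,7], [3,5,9], [3,6,9], [3,7,8]

Hence C_0 ≅ Z^9, C_1 ≅ Z^27, C_2 ≅ Z^18.

The boundary map ∂_1: C_1 → C_0 is given by ∂[p,q] = [q] − [p]. For instance
  ∂[6,9] = [9] − [6].
The 9×27 boundary matrix has rank 8 and Smith normal form diag(1,1,1,1,1,1,1,1).

The boundary map ∂_2: C_2 → C_1 acts by ∂[p,q,r] = [q,r] − [p,r] + [p,q]. For instance
  ∂[1,8,9] = [8,9] − [1,9] + [1,8],
  ∂[1,4,5] = [4,5] − [1,5] + [1,4].
This gives a 27×18 integer matrix of rank 17; reducing to Smith normal form yields diagonal entries (1,1,1,1,1,1,1,1,1,1,1,1,1,1,1,1,1).

Now H_k = ker ∂_k / im ∂_{k+1}, so:

  H_1: rank ker ∂_1 − rank ∂_2 = (27 − 8) − 17 = 2, and the invariant factors of ∂_2 are all 1, so H_1 = Z^2.

H_1 = Z^2.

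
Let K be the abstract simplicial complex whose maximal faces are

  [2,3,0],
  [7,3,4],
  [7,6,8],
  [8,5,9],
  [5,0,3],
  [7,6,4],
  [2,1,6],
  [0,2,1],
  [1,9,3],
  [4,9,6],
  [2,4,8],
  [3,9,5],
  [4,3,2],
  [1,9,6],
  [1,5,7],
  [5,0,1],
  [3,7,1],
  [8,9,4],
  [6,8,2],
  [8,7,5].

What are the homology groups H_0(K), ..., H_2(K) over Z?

Take the total order 0 < 1 < 2 < 3 < 4 < 5 < 6 < 7 < 8 < 9 on the vertex set. Then K (dimension 2) consists of the simplices:

  0-simplices (10): [0], [1], [2], [3], [4], [5], [6], [7], [8], [9]
  1-simplices (30): (30 of them)
  2-simplices (20): (20 of them)

giving chain groups C_0 ≅ Z^10, C_1 ≅ Z^30, C_2 ≅ Z^20.

Boundary ∂_1: C_1 → C_0 is given by ∂[p,q] = [q] − [p]. For instance
  ∂[3,5] = [5] − [3].
The 10×30 boundary matrix has rank 9 and Smith normal form diag(1,1,1,1,1,1,1,1,1).

The boundary map ∂_2: C_2 → C_1 acts by ∂[p,q,r] = [q,r] − [p,r] + [p,q]. For instance
  ∂[1,2,6] = [2,6] − [1,6] + [1,2],
  ∂[1,3,9] = [3,9] − [1,9] + [1,3].
As a 30×20 matrix over Z this has rank 20, with invariant factors (1,1,1,1,1,1,1,1,1,1,1,1,1,1,1,1,1,1,1,2).

From H_k ≅ ker(∂_k) / im(∂_{k+1}) we obtain:

  H_0: rank C_0 − rank ∂_1 = 10 − 9 = 1, and the invariant factors of ∂_1 are all 1, so H_0 ≅ Z.
  H_1: rank ker ∂_1 − rank ∂_2 = (30 − 9) − 20 = 1, and ∂_2 has invariant factor 2 > 1, so H_1 ≅ Z ⊕ Z/2Z.
  H_2: rank ker ∂_2 − rank ∂_3 = (20 − 20) − 0 = 0, and there is no ∂_3, so H_2 ≅ 0.

As a check, the Euler characteristic is 10 − 30 + 20 = 0, which agrees with 1 − 1 + 0 = 0.

H_0 ≅ Z,  H_1 ≅ Z ⊕ Z/2Z,  H_2 = 0.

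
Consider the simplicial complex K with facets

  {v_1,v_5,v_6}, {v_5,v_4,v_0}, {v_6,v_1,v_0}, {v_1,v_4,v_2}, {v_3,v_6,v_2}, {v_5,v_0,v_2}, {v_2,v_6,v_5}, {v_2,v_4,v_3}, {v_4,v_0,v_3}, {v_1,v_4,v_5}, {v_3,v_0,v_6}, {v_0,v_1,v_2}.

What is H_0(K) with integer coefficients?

Take the total order v_0 < v_1 < v_2 < v_3 < v_4 < v_5 < v_6 on the vertex set. Then K (dimension 2) consists of the simplices:

  0-simplices (7): [v_0], [v_1], [v_2], [v_3], [v_4], [v_5], [v_6]
  1-simplices (18): (18 of them)
  2-simplices (12): (12 of them)

Hence C_0 ≅ Z^7, C_1 ≅ Z^18, C_2 ≅ Z^12.

∂_1: C_1 → C_0 sends each edge [p,q] (with p < q) to q − p.
This gives a 7×18 integer matrix of rank 6; reducing to Smith normal form yields diagonal entries (1,1,1,1,1,1).

∂_2: C_2 → C_1 maps a triangle to the signed sum of its edges. For instance
  ∂[v_0,v_2,v_5] = [v_2,v_5] − [v_0,v_5] + [v_0,v_2],
  ∂[v_0,v_3,v_6] = [v_3,v_6] − [v_0,v_6] + [v_0,v_3].
The resulting 18×12 matrix has rank 12, and its Smith normal form has invariant factors (1,1,1,1,1,1,1,1,1,1,1,2).

Now H_k = ker ∂_k / im ∂_{k+1}, so:

  H_0: rank C_0 − rank ∂_1 = 7 − 6 = 1, and the invariant factors of ∂_1 are all 1, so H_0 = Z.

(K is a triangulation of the real projective plane RP^2.)

H_0 = Z.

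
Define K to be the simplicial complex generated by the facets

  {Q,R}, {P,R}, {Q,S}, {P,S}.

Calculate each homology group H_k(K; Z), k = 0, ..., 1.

H_0 = Z,  H_1 = Z.

Fix the vertex order P < Q < R < S and write every simplex with vertices in increasing order. Then dim K = 1 and the simplices of K are:

  0-simplices (4): P, Q, R, S
  1-simplices (4): PR, PS, QR, QS

giving chain groups C_0 ≅ Z^4, C_1 ≅ Z^4.

Boundary ∂_1: C_1 → C_0 is given by ∂[p,q] = [q] − [p]. For instance
  ∂QR = R − Q.
This gives a 4×4 integer matrix of rank 3; reducing to Smith normal form yields diagonal entries (1,1,1).

From H_k ≅ ker(∂_k) / im(∂_{k+1}) we obtain:

  H_0: rank C_0 − rank ∂_1 = 4 − 3 = 1, and the invariant factors of ∂_1 are all 1, so H_0 ≅ Z.
  H_1: rank ker ∂_1 − rank ∂_2 = (4 − 3) − 0 = 1, and there is no ∂_2, so H_1 ≅ Z.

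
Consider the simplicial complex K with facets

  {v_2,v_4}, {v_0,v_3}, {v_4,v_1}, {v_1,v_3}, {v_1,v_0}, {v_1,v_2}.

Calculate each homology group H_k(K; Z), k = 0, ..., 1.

We work with the vertex ordering v_0 < v_1 < v_2 < v_3 < v_4. The simplices of K, each written with vertices in increasing order, are:

  0-simplices (5): [v_0], [v_1], [v_2], [v_3], [v_4]
  1-simplices (6): [v_0,v_1], [v_0,v_3], [v_1,v_2], [v_1,v_3], [v_1,v_4], [v_2,v_4]

Hence C_0 ≅ Z^5, C_1 ≅ Z^6.

The boundary map ∂_1: C_1 → C_0 maps an edge to its endpoints' difference, ∂[p,q] = q − p.
The 5×6 boundary matrix has rank 4 and Smith normal form diag(1,1,1,1).

Now H_k = ker ∂_k / im ∂_{k+1}, so:

  H_0: rank C_0 − rank ∂_1 = 5 − 4 = 1, and the invariant factors of ∂_1 are all 1, so H_0 = Z.
  H_1: rank ker ∂_1 − rank ∂_2 = (6 − 4) − 0 = 2, and there is no ∂_2, so H_1 = Z^2.

H_0 = Z,  H_1 = Z^2.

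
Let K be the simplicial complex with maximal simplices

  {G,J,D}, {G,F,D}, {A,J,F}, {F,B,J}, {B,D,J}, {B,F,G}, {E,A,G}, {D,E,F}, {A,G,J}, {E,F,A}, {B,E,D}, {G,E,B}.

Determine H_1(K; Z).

Order the vertices as A < B < D < E < F < G < J. Listing each simplex with vertices in this order, K has dimension 2 with simplices:

  0-simplices (7): A, B, D, E, F, G, J
  1-simplices (18): AE, AF, AG, AJ, BD, BE, BF, BG, BJ, DE, DF, DG, DJ, EF, EG, FG, FJ, GJ
  2-simplices (12): AEF, AEG, AFJ, AGJ, BDE, BDJ, BEG, BFG, BFJ, DEF, DFG, DGJ

giving chain groups C_0 ≅ Z^7, C_1 ≅ Z^18, C_2 ≅ Z^12.

∂_1: C_1 → C_0 maps an edge to its endpoints' difference, ∂[p,q] = q − p.
The resulting 7×18 matrix has rank 6, and its Smith normal form has invariant factors (1,1,1,1,1,1).

Boundary ∂_2: C_2 → C_1 acts by ∂[p,q,r] = [q,r] − [p,r] + [p,q]. For instance
  ∂BDJ = DJ − BJ + BD,
  ∂DEF = EF − DF + DE.
The 18×12 boundary matrix has rank 12 and Smith normal form diag(1,1,1,1,1,1,1,1,1,1,1,2).

Reading off H_k = ker ∂_k / im ∂_{k+1}:

  H_1: rank ker ∂_1 − rank ∂_2 = (18 − 6) − 12 = 0, and ∂_2 has invariant factor 2 > 1, so H_1 ≅ Z/2.

(K is a triangulation of the real projective plane RP^2.)

H_1 = Z/2.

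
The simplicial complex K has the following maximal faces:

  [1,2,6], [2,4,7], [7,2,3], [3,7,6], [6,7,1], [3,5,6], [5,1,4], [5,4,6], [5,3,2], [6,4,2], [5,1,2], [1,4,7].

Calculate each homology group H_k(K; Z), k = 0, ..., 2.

We work with the vertex ordering 1 < 2 < 3 < 4 < 5 < 6 < 7. The simplices of K, each written with vertices in increasing order, are:

  0-simplices (7): [1], [2], [3], [4], [5], [6], [7]
  1-simplices (18): [1,2], [1,4], [1,5], [1,6], [1,7], [2,3], [2,4], [2,5], [2,6], [2,7], [3,5], [3,6], [3,7], [4,5], [4,6], [4,7], [5,6], [6,7]
  2-simplices (12): [1,2,5], [1,2,6], [1,4,5], [1,4,7], [1,6,7], [2,3,5], [2,3,7], [2,4,6], [2,4,7], [3,5,6], [3,6,7], [4,5,6]

so the chain groups are C_0 ≅ Z^7, C_1 ≅ Z^18, C_2 ≅ Z^12.

The boundary map ∂_1: C_1 → C_0 maps an edge to its endpoints' difference, ∂[p,q] = q − p. For instance
  ∂[2,6] = [6] − [2].
As a 7×18 matrix over Z this has rank 6, with invariant factors (1,1,1,1,1,1).

∂_2: C_2 → C_1 acts by ∂[p,q,r] = [q,r] − [p,r] + [p,q]. For instance
  ∂[1,4,5] = [4,5] − [1,5] + [1,4],
  ∂[3,5,6] = [5,6] − [3,6] + [3,5].
The resulting 18×12 matrix has rank 12, and its Smith normal form has invariant factors (1,1,1,1,1,1,1,1,1,1,1,2).

Computing H_k = (kernel of ∂_k) / (image of ∂_{k+1}):

  H_0: rank C_0 − rank ∂_1 = 7 − 6 = 1, and the invariant factors of ∂_1 are all 1, so H_0 = Z.
  H_1: rank ker ∂_1 − rank ∂_2 = (18 − 6) − 12 = 0, and ∂_2 has invariant factor 2 > 1, so H_1 = Z/2Z.
  H_2: rank ker ∂_2 − rank ∂_3 = (12 − 12) − 0 = 0, and there is no ∂_3, so H_2 = 0.

As a check, the Euler characteristic is 7 − 18 + 12 = 1, which agrees with 1 − 0 + 0 = 1.

H_0 = Z,  H_1 = Z/2Z,  H_2 = 0.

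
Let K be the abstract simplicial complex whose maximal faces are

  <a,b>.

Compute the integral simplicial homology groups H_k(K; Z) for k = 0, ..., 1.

Take the total order a < b on the vertex set. Then K (dimension 1) consists of the simplices:

  0-simplices (2): a, b
  1-simplices (1): ab

so the chain groups are C_0 ≅ Z^2, C_1 ≅ Z^1.

The boundary map ∂_1: C_1 → C_0 is given by ∂[p,q] = [q] − [p].
As a 2×1 matrix over Z this has rank 1, with invariant factors (1).

From H_k ≅ ker(∂_k) / im(∂_{k+1}) we obtain:

  H_0: rank C_0 − rank ∂_1 = 2 − 1 = 1, and the invariant factors of ∂_1 are all 1, so H_0 ≅ Z.
  H_1: rank ker ∂_1 − rank ∂_2 = (1 − 1) − 0 = 0, and there is no ∂_2, so H_1 ≅ 0.

H_0 = Z,  H_1 = 0.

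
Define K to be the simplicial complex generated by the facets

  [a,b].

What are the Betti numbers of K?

Take the total order a < b on the vertex set. Then K (dimension 1) consists of the simplices:

  0-simplices (2): a, b
  1-simplices (1): ab

giving chain groups C_0 ≅ Z^2, C_1 ≅ Z^1.

∂_1: C_1 → C_0 is given by ∂[p,q] = [q] − [p]. For instance
  ∂ab = b − a.
This gives a 2×1 integer matrix of rank 1; reducing to Smith normal form yields diagonal entries (1).

Computing H_k = (kernel of ∂_k) / (image of ∂_{k+1}):

  H_0: rank C_0 − rank ∂_1 = 2 − 1 = 1, and the invariant factors of ∂_1 are all 1, so H_0 ≅ Z.
  H_1: rank ker ∂_1 − rank ∂_2 = (1 − 1) − 0 = 0, and there is no ∂_2, so H_1 ≅ 0.

(K is a triangulation of the 1-simplex.)

Hence the Betti numbers are b_0 = 1, b_1 = 0.

b_0 = 1, b_1 = 0.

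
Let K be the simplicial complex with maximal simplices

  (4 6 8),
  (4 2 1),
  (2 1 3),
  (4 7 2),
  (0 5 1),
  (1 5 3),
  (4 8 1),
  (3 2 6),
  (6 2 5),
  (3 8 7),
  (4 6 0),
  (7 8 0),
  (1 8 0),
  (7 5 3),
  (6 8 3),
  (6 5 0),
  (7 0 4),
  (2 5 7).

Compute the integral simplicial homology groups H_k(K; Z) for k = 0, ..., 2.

Take the total order 0 < 1 < 2 < 3 < 4 < 5 < 6 < 7 < 8 on the vertex set. Then K (dimension 2) consists of the simplices:

  0-simplices (9): [0], [1], [2], [3], [4], [5], [6], [7], [8]
  1-simplices (27): (27 of them)
  2-simplices (18): [0,1,5], [0,1,8], [0,4,6], [0,4,7], [0,5,6], [0,7,8], [1,2,3], [1,2,4], [1,3,5], [1,4,8], [2,3,6], [2,4,7], [2,5,6], [2,5,7], [3,5,7], [3,6,8], [3,7,8], [4,6,8]

giving chain groups C_0 ≅ Z^9, C_1 ≅ Z^27, C_2 ≅ Z^18.

The boundary map ∂_1: C_1 → C_0 sends each edge [p,q] (with p < q) to q − p. For instance
  ∂[1,4] = [4] − [1].
The 9×27 boundary matrix has rank 8 and Smith normal form diag(1,1,1,1,1,1,1,1).

Boundary ∂_2: C_2 → C_1 acts by ∂[p,q,r] = [q,r] − [p,r] + [p,q]. For instance
  ∂[1,4,8] = [4,8] − [1,8] + [1,4],
  ∂[3,7,8] = [7,8] − [3,8] + [3,7].
The 27×18 boundary matrix has rank 18 and Smith normal form diag(1,1,1,1,1,1,1,1,1,1,1,1,1,1,1,1,1,2).

Reading off H_k = ker ∂_k / im ∂_{k+1}:

  H_0: rank C_0 − rank ∂_1 = 9 − 8 = 1, and the invariant factors of ∂_1 are all 1, so H_0 = Z.
  H_1: rank ker ∂_1 − rank ∂_2 = (27 − 8) − 18 = 1, and ∂_2 has invariant factor 2 > 1, so H_1 = Z ⊕ Z/2.
  H_2: rank ker ∂_2 − rank ∂_3 = (18 − 18) − 0 = 0, and there is no ∂_3, so H_2 = 0.

As a check, the Euler characteristic is 9 − 27 + 18 = 0, which agrees with 1 − 1 + 0 = 0.

H_0 = Z,  H_1 = Z ⊕ Z/2,  H_2 = 0.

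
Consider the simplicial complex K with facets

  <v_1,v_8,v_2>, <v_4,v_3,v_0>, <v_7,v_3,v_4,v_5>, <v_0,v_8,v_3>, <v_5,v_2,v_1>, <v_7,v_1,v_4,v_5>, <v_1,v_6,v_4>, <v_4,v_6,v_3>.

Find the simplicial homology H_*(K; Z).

H_0 = Z,  H_1 = Z,  H_2 = 0,  H_3 = 0.

Order the vertices as v_0 < v_1 < v_2 < v_3 < v_4 < v_5 < v_6 < v_7 < v_8. Listing each simplex with vertices in this order, K has dimension 3 with simplices:

  0-simplices (9): [v_0], [v_1], [v_2], [v_3], [v_4], [v_5], [v_6], [v_7], [v_8]
  1-simplices (20): (20 of them)
  2-simplices (13): (13 of them)
  3-simplices (2): [v_1,v_4,v_5,v_7], [v_3,v_4,v_5,v_7]

Hence C_0 ≅ Z^9, C_1 ≅ Z^20, C_2 ≅ Z^13, C_3 ≅ Z^2.

The boundary map ∂_1: C_1 → C_0 maps an edge to its endpoints' difference, ∂[p,q] = q − p.
The resulting 9×20 matrix has rank 8, and its Smith normal form has invariant factors (1,1,1,1,1,1,1,1).

Boundary ∂_2: C_2 → C_1 sends each 2-simplex [p,q,r] to [q,r] − [p,r] + [p,q]. For instance
  ∂[v_1,v_2,v_8] = [v_2,v_8] − [v_1,v_8] + [v_1,v_2],
  ∂[v_1,v_4,v_7] = [v_4,v_7] − [v_1,v_7] + [v_1,v_4].
The 20×13 boundary matrix has rank 11 and Smith normal form diag(1,1,1,1,1,1,1,1,1,1,1).

Boundary ∂_3: C_3 → C_2 sends each 3-simplex σ to the alternating sum Σ_i (−1)^i (σ with its i-th vertex removed). For instance
  ∂[v_3,v_4,v_5,v_7] = [v_4,v_5,v_7] − [v_3,v_5,v_7] + [v_3,v_4,v_7] − [v_3,v_4,v_5],
  ∂[v_1,v_4,v_5,v_7] = [v_4,v_5,v_7] − [v_1,v_5,v_7] + [v_1,v_4,v_7] − [v_1,v_4,v_5].
The 13×2 boundary matrix has rank 2 and Smith normal form diag(1,1).

From H_k ≅ ker(∂_k) / im(∂_{k+1}) we obtain:

  H_0: rank C_0 − rank ∂_1 = 9 − 8 = 1, and the invariant factors of ∂_1 are all 1, so H_0 = Z.
  H_1: rank ker ∂_1 − rank ∂_2 = (20 − 8) − 11 = 1, and the invariant factors of ∂_2 are all 1, so H_1 = Z.
  H_2: rank ker ∂_2 − rank ∂_3 = (13 − 11) − 2 = 0, and the invariant factors of ∂_3 are all 1, so H_2 = 0.
  H_3: rank ker ∂_3 − rank ∂_4 = (2 − 2) − 0 = 0, and there is no ∂_4, so H_3 = 0.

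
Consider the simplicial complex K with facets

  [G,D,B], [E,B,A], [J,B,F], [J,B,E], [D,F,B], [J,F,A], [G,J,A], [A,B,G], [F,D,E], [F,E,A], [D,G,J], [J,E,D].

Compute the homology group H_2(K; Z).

H_2 = 0.

Order the vertices as A < B < D < E < F < G < J. Listing each simplex with vertices in this order, K has dimension 2 with simplices:

  0-simplices (7): A, B, D, E, F, G, J
  1-simplices (18): AB, AE, AF, AG, AJ, BD, BE, BF, BG, BJ, DE, DF, DG, DJ, EF, EJ, FJ, GJ
  2-simplices (12): ABE, ABG, AEF, AFJ, AGJ, BDF, BDG, BEJ, BFJ, DEF, DEJ, DGJ

so the chain groups are C_0 ≅ Z^7, C_1 ≅ Z^18, C_2 ≅ Z^12.

∂_1: C_1 → C_0 is given by ∂[p,q] = [q] − [p].
This gives a 7×18 integer matrix of rank 6; reducing to Smith normal form yields diagonal entries (1,1,1,1,1,1).

∂_2: C_2 → C_1 sends each 2-simplex [p,q,r] to [q,r] − [p,r] + [p,q]. For instance
  ∂BDF = DF − BF + BD,
  ∂BFJ = FJ − BJ + BF.
As a 18×12 matrix over Z this has rank 12, with invariant factors (1,1,1,1,1,1,1,1,1,1,1,2).

Computing H_k = (kernel of ∂_k) / (image of ∂_{k+1}):

  H_2: rank ker ∂_2 − rank ∂_3 = (12 − 12) − 0 = 0, and there is no ∂_3, so H_2 = 0.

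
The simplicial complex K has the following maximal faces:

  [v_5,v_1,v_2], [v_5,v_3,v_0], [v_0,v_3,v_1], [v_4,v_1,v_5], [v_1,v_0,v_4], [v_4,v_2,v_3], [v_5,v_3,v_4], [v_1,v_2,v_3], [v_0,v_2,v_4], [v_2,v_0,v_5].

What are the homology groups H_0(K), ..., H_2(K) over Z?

H_0 ≅ Z,  H_1 ≅ Z/2,  H_2 = 0.

We work with the vertex ordering v_0 < v_1 < v_2 < v_3 < v_4 < v_5. The simplices of K, each written with vertices in increasing order, are:

  0-simplices (6): [v_0], [v_1], [v_2], [v_3], [v_4], [v_5]
  1-simplices (15): (15 of them)
  2-simplices (10): [v_0,v_1,v_3], [v_0,v_1,v_4], [v_0,v_2,v_4], [v_0,v_2,v_5], [v_0,v_3,v_5], [v_1,v_2,v_3], [v_1,v_2,v_5], [v_1,v_4,v_5], [v_2,v_3,v_4], [v_3,v_4,v_5]

Hence C_0 ≅ Z^6, C_1 ≅ Z^15, C_2 ≅ Z^10.

∂_1: C_1 → C_0 sends each edge [p,q] (with p < q) to q − p. For instance
  ∂[v_0,v_5] = [v_5] − [v_0].
This gives a 6×15 integer matrix of rank 5; reducing to Smith normal form yields diagonal entries (1,1,1,1,1).

The boundary map ∂_2: C_2 → C_1 sends each 2-simplex [p,q,r] to [q,r] − [p,r] + [p,q]. For instance
  ∂[v_3,v_4,v_5] = [v_4,v_5] − [v_3,v_5] + [v_3,v_4],
  ∂[v_1,v_4,v_5] = [v_4,v_5] − [v_1,v_5] + [v_1,v_4].
This gives a 15×10 integer matrix of rank 10; reducing to Smith normal form yields diagonal entries (1,1,1,1,1,1,1,1,1,2).

Reading off H_k = ker ∂_k / im ∂_{k+1}:

  H_0: rank C_0 − rank ∂_1 = 6 − 5 = 1, and the invariant factors of ∂_1 are all 1, so H_0 ≅ Z.
  H_1: rank ker ∂_1 − rank ∂_2 = (15 − 5) − 10 = 0, and ∂_2 has invariant factor 2 > 1, so H_1 ≅ Z/2.
  H_2: rank ker ∂_2 − rank ∂_3 = (10 − 10) − 0 = 0, and there is no ∂_3, so H_2 ≅ 0.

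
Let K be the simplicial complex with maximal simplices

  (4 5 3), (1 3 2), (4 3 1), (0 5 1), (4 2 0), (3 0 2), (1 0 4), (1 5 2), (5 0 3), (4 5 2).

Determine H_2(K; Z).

H_2 ≅ 0.

Order the vertices as 0 < 1 < 2 < 3 < 4 < 5. Listing each simplex with vertices in this order, K has dimension 2 with simplices:

  0-simplices (6): [0], [1], [2], [3], [4], [5]
  1-simplices (15): [0,1], [0,2], [0,3], [0,4], [0,5], [1,2], [1,3], [1,4], [1,5], [2,3], [2,4], [2,5], [3,4], [3,5], [4,5]
  2-simplices (10): [0,1,4], [0,1,5], [0,2,3], [0,2,4], [0,3,5], [1,2,3], [1,2,5], [1,3,4], [2,4,5], [3,4,5]

Hence C_0 ≅ Z^6, C_1 ≅ Z^15, C_2 ≅ Z^10.

∂_1: C_1 → C_0 maps an edge to its endpoints' difference, ∂[p,q] = q − p.
The 6×15 boundary matrix has rank 5 and Smith normal form diag(1,1,1,1,1).

Boundary ∂_2: C_2 → C_1 maps a triangle to the signed sum of its edges. For instance
  ∂[3,4,5] = [4,5] − [3,5] + [3,4],
  ∂[0,2,3] = [2,3] − [0,3] + [0,2].
As a 15×10 matrix over Z this has rank 10, with invariant factors (1,1,1,1,1,1,1,1,1,2).

From H_k ≅ ker(∂_k) / im(∂_{k+1}) we obtain:

  H_2: rank ker ∂_2 − rank ∂_3 = (10 − 10) − 0 = 0, and there is no ∂_3, so H_2 = 0.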